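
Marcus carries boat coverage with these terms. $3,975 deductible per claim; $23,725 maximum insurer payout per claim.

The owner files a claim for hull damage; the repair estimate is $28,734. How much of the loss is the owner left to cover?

$5,009

After the deductible, $28,734 − $3,975 = $24,759 remains.
The $23,725 per-incident cap binds; insurer pays $23,725.
Owner's share is the uncovered remainder: $28,734 − $23,725 = $5,009.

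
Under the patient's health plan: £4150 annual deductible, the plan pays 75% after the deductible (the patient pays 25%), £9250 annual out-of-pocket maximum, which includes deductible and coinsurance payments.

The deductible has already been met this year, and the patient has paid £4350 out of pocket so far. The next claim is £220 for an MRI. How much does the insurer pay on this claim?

£165

With the deductible met, the entire £220 is subject to coinsurance.
25% of £220 = £55 falls to the patient.
Year-to-date out-of-pocket becomes £4350 + £55 = £4405, still under the £9250 maximum, so no cap applies.
The insurer covers the remainder: £220 − £55 = £165.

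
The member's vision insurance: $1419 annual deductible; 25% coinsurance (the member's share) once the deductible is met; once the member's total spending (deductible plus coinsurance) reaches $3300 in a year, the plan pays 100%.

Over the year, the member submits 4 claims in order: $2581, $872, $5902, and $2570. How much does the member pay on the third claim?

Claim 1 — $2581: deductible takes $1419, $1162 remains; 25% of $1162 = $290.50. Member pays $1709.50; OOP now $1709.50.
Claim 2 — $872: deductible already satisfied, so member's share is 25% × $872 = $218. Cost to member: $218. OOP to date $1927.50.
Claim 3 — $5902: 25% coinsurance on $5902 = $1475.50. OOP would hit $3403 > $3300, so the cap limits the member to $3300 − $1927.50 = $1372.50.

$1372.50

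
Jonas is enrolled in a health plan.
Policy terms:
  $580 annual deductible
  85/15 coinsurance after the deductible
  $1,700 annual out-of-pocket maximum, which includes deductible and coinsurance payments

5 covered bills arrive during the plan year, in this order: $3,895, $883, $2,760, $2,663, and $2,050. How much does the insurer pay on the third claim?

$2,346

Bill 1, $3,895: deductible takes $580, $3,315 remains; patient's 15% is $497.25. Cost to patient: $1,077.25. OOP to date $1,077.25. Plan pays $3,895 − $1,077.25 = $2,817.75.
Bill 2, $883: deductible met; 15% of $883 = $132.45. Cost to patient: $132.45. OOP to date $1,209.70. Plan pays $883 − $132.45 = $750.55.
Bill 3, $2,760: 15% coinsurance on $2,760 = $414. Cost to patient: $414. OOP to date $1,623.70. Plan pays $2,760 − $414 = $2,346.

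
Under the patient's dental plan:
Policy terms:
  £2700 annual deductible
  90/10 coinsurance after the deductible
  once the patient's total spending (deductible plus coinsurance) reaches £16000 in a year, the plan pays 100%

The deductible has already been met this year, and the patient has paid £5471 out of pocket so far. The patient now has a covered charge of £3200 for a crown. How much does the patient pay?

The deductible is already satisfied, so the full bill goes to coinsurance.
Coinsurance: £3200 × 10% = £320.
Year-to-date out-of-pocket becomes £5471 + £320 = £5791, still under the £16000 maximum, so no cap applies.

£320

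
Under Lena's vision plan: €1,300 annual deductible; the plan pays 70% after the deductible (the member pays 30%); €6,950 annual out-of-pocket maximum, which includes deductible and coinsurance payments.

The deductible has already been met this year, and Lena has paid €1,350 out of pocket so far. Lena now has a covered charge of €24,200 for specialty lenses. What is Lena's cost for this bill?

€5,600

With the deductible met, the entire €24,200 is subject to coinsurance.
30% of €24,200 = €7,260 falls to the member.
Year-to-date out-of-pocket would reach €1,350 + €7,260 = €8,610, above the €6,950 maximum, so the member pays only €6,950 − €1,350 = €5,600.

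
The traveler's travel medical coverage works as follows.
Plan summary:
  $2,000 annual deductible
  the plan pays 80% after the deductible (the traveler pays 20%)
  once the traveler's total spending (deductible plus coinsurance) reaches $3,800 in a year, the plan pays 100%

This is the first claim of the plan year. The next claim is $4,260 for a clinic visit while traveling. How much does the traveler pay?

Deductible not yet touched, so the first $2,000 of the bill goes to the deductible.
That leaves $4,260 − $2,000 = $2,260 for coinsurance.
Coinsurance: $2,260 × 20% = $452.
Traveler responsibility before any cap: $2,000 + $452 = $2,452.
Cumulative spending $0 + $2,452 = $2,452 stays under the $3,800 maximum.

$2,452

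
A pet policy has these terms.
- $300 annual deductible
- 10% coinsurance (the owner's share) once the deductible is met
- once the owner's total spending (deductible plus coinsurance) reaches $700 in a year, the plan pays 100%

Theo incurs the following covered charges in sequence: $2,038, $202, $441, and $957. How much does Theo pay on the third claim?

#1 ($2,038): deductible takes $300, $1,738 remains; owner's 10% is $173.80. Owner owes $473.80 (running OOP $473.80).
#2 ($202): 10% coinsurance on $202 = $20.20. Owner pays $20.20; OOP now $494.
#3 ($441): 10% coinsurance on $441 = $44.10. Cost to owner: $44.10. OOP to date $538.10.

$44.10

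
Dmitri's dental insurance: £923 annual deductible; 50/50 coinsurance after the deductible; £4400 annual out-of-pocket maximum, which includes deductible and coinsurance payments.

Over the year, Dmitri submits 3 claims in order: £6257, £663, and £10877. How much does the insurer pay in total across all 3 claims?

Claim 1 — £6257: £923 to deductible, leaving £5334; patient's 50% is £2667. Patient owes £3590 (running OOP £3590). Plan pays £6257 − £3590 = £2667.
Claim 2 — £663: deductible already satisfied, so patient's share is 50% × £663 = £331.50. Patient pays £331.50; OOP now £3921.50. Insurer: £663 − £331.50 = £331.50.
Claim 3 — £10877: deductible already satisfied, so patient's share is 50% × £10877 = £5438.50. That would push OOP to £9360, over the £4400 cap, so patient pays £4400 − £3921.50 = £478.50. Insurer: £10877 − £478.50 = £10398.50.
Insurer total = bills − patient's total = £17797 − £4400 = £13397.

£13397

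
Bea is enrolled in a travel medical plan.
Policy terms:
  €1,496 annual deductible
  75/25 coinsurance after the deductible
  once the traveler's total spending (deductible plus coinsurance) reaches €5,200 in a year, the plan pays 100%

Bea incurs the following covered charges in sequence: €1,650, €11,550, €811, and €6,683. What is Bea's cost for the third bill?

Bill 1, €1,650: deductible takes €1,496, €154 remains; traveler's 25% is €38.50. Cost to traveler: €1,534.50. OOP to date €1,534.50.
Bill 2, €11,550: deductible met; 25% of €11,550 = €2,887.50. Traveler pays €2,887.50; OOP now €4,422.
Bill 3, €811: deductible met; 25% of €811 = €202.75. Cost to traveler: €202.75. OOP to date €4,624.75.

€202.75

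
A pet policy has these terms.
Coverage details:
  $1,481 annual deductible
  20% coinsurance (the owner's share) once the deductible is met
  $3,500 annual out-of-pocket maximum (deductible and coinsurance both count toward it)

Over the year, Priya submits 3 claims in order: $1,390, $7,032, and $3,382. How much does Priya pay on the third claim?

Claim 1 — $1,390: fully absorbed by the deductible. Cost to owner: $1,390. OOP to date $1,390.
Claim 2 — $7,032: $91 finishes the deductible; $6,941 goes to coinsurance; 20% of $6,941 = $1,388.20. Cost to owner: $1,479.20. OOP to date $2,869.20.
Claim 3 — $3,382: deductible met; 20% of $3,382 = $676.40. Adding that to $2,869.20 gives $3,545.60, past the $3,500 cap; owner pays only $3,500 − $2,869.20 = $630.80.

$630.80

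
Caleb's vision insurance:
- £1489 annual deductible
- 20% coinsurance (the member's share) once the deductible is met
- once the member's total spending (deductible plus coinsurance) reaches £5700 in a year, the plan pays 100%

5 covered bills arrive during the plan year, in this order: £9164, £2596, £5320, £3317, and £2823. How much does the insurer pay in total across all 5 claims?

#1 (£9164): deductible takes £1489, £7675 remains; member's 20% is £1535. Member pays £3024; OOP now £3024. Insurer: £9164 − £3024 = £6140.
#2 (£2596): 20% coinsurance on £2596 = £519.20. Cost to member: £519.20. OOP to date £3543.20. Plan pays £2596 − £519.20 = £2076.80.
#3 (£5320): deductible met; 20% of £5320 = £1064. Member owes £1064 (running OOP £4607.20). Plan pays £5320 − £1064 = £4256.
#4 (£3317): 20% coinsurance on £3317 = £663.40. Member owes £663.40 (running OOP £5270.60). Plan pays £3317 − £663.40 = £2653.60.
#5 (£2823): deductible met; 20% of £2823 = £564.60. That would push OOP to £5835.20, over the £5700 cap, so member pays £5700 − £5270.60 = £429.40. Insurer: £2823 − £429.40 = £2393.60.
Insurer total = bills − member's total = £23220 − £5700 = £17520.

£17520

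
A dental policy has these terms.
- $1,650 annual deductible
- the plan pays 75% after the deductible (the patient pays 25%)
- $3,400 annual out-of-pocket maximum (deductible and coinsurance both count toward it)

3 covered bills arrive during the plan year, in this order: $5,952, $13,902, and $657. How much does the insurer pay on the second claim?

$13,227.50

#1 ($5,952): deductible takes $1,650, $4,302 remains; 25% of $4,302 = $1,075.50. Cost to patient: $2,725.50. OOP to date $2,725.50. Insurer: $5,952 − $2,725.50 = $3,226.50.
#2 ($13,902): deductible already satisfied, so patient's share is 25% × $13,902 = $3,475.50. Adding that to $2,725.50 gives $6,201, past the $3,400 cap; patient pays only $3,400 − $2,725.50 = $674.50. Plan pays $13,902 − $674.50 = $13,227.50.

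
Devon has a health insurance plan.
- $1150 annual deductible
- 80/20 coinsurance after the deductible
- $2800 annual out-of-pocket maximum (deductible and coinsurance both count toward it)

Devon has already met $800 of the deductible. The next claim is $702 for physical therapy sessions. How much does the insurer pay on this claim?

$800 of the $1150 deductible is already met, leaving $350.
After the $350 deductible portion, $702 − $350 = $352 is subject to coinsurance.
Patient's 20% share of $352 is $70.40.
Patient responsibility before any cap: $350 + $70.40 = $420.40.
Year-to-date out-of-pocket becomes $800 + $420.40 = $1220.40, still under the $2800 maximum, so no cap applies.
The plan picks up $702 − $420.40 = $281.60.

$281.60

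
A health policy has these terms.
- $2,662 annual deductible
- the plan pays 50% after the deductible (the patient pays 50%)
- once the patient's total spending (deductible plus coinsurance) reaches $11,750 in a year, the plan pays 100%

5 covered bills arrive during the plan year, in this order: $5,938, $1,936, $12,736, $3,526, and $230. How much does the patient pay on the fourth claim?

$114

Claim 1 ($5,938): deductible takes $2,662, $3,276 remains; 50% of $3,276 = $1,638. Cost to patient: $4,300. OOP to date $4,300.
Claim 2 ($1,936): deductible met; 50% of $1,936 = $968. Cost to patient: $968. OOP to date $5,268.
Claim 3 ($12,736): deductible met; 50% of $12,736 = $6,368. Patient owes $6,368 (running OOP $11,636).
Claim 4 ($3,526): deductible already satisfied, so patient's share is 50% × $3,526 = $1,763. OOP would hit $13,399 > $11,750, so the cap limits the patient to $11,750 − $11,636 = $114.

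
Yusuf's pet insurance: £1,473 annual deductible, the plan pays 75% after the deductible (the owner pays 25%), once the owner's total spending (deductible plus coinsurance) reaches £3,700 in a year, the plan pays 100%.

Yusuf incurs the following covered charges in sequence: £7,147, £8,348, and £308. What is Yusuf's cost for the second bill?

Claim 1 — £7,147: £1,473 to deductible, leaving £5,674; coinsurance £5,674 × 25% = £1,418.50. Owner pays £2,891.50; OOP now £2,891.50.
Claim 2 — £8,348: 25% coinsurance on £8,348 = £2,087. Adding that to £2,891.50 gives £4,978.50, past the £3,700 cap; owner pays only £3,700 − £2,891.50 = £808.50.

£808.50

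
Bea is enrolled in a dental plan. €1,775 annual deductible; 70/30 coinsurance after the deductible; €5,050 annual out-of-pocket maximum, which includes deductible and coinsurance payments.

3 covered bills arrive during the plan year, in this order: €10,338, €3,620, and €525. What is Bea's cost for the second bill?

#1 (€10,338): €1,775 finishes the deductible; €8,563 goes to coinsurance; coinsurance €8,563 × 30% = €2,568.90. Patient pays €4,343.90; OOP now €4,343.90.
#2 (€3,620): deductible met; 30% of €3,620 = €1,086. OOP would hit €5,429.90 > €5,050, so the cap limits the patient to €5,050 − €4,343.90 = €706.10.

€706.10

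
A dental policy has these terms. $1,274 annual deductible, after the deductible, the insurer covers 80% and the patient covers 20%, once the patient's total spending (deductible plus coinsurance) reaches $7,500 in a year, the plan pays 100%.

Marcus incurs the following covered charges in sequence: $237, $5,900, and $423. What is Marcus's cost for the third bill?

Bill 1, $237: fully absorbed by the deductible. Patient pays $237; OOP now $237.
Bill 2, $5,900: deductible takes $1,037, $4,863 remains; 20% of $4,863 = $972.60. Patient pays $2,009.60; OOP now $2,246.60.
Bill 3, $423: deductible met; 20% of $423 = $84.60. Patient owes $84.60 (running OOP $2,331.20).

$84.60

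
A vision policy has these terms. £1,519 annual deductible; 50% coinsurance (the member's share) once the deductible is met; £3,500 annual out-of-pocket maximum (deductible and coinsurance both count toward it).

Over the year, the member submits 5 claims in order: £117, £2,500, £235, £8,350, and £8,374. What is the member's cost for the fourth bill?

£1,314.50

Claim 1 — £117: fully absorbed by the deductible. Member owes £117 (running OOP £117).
Claim 2 — £2,500: £1,402 finishes the deductible; £1,098 goes to coinsurance; member's 50% is £549. Member pays £1,951; OOP now £2,068.
Claim 3 — £235: deductible already satisfied, so member's share is 50% × £235 = £117.50. Cost to member: £117.50. OOP to date £2,185.50.
Claim 4 — £8,350: deductible met; 50% of £8,350 = £4,175. OOP would hit £6,360.50 > £3,500, so the cap limits the member to £3,500 − £2,185.50 = £1,314.50.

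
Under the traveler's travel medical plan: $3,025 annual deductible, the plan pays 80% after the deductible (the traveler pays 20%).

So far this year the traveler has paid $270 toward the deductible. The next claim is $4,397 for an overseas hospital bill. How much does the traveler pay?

Deductible still to meet: $3,025 − $270 = $2,755.
The remaining $1,642 (= $4,397 − $2,755) moves to coinsurance.
Traveler's 20% share of $1,642 is $328.40.
That puts the traveler's cost at $2,755 + $328.40 = $3,083.40.

$3,083.40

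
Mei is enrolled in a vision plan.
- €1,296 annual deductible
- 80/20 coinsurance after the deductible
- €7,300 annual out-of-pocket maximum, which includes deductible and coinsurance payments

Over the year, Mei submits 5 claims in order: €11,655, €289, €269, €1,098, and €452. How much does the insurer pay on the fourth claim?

€878.40

Bill 1, €11,655: €1,296 to deductible, leaving €10,359; 20% of €10,359 = €2,071.80. Cost to member: €3,367.80. OOP to date €3,367.80. Plan pays €11,655 − €3,367.80 = €8,287.20.
Bill 2, €289: 20% coinsurance on €289 = €57.80. Member owes €57.80 (running OOP €3,425.60). Insurer: €289 − €57.80 = €231.20.
Bill 3, €269: deductible met; 20% of €269 = €53.80. Member pays €53.80; OOP now €3,479.40. Plan pays €269 − €53.80 = €215.20.
Bill 4, €1,098: deductible met; 20% of €1,098 = €219.60. Member pays €219.60; OOP now €3,699. Insurer: €1,098 − €219.60 = €878.40.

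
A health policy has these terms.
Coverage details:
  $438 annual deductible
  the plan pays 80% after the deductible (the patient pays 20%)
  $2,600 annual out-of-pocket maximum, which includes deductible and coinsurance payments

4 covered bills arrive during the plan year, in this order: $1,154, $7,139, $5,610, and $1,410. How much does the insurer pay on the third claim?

$5,019

Bill 1, $1,154: $438 to deductible, leaving $716; 20% of $716 = $143.20. Patient owes $581.20 (running OOP $581.20). Plan pays $1,154 − $581.20 = $572.80.
Bill 2, $7,139: 20% coinsurance on $7,139 = $1,427.80. Patient pays $1,427.80; OOP now $2,009. Insurer: $7,139 − $1,427.80 = $5,711.20.
Bill 3, $5,610: deductible met; 20% of $5,610 = $1,122. OOP would hit $3,131 > $2,600, so the cap limits the patient to $2,600 − $2,009 = $591. Plan pays $5,610 − $591 = $5,019.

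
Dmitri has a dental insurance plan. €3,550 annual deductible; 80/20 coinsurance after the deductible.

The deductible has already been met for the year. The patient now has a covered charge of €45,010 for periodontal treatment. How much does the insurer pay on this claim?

€36,008

With the deductible met, the entire €45,010 is subject to coinsurance.
Patient's 20% share of €45,010 is €9,002.
The insurer covers the remainder: €45,010 − €9,002 = €36,008.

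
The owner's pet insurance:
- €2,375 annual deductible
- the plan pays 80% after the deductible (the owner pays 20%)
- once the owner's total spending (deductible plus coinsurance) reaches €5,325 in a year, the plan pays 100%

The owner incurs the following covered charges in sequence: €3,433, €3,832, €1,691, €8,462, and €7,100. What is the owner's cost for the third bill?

€338.20

Claim 1 (€3,433): €2,375 to deductible, leaving €1,058; coinsurance €1,058 × 20% = €211.60. Owner owes €2,586.60 (running OOP €2,586.60).
Claim 2 (€3,832): deductible already satisfied, so owner's share is 20% × €3,832 = €766.40. Owner owes €766.40 (running OOP €3,353).
Claim 3 (€1,691): deductible already satisfied, so owner's share is 20% × €1,691 = €338.20. Owner owes €338.20 (running OOP €3,691.20).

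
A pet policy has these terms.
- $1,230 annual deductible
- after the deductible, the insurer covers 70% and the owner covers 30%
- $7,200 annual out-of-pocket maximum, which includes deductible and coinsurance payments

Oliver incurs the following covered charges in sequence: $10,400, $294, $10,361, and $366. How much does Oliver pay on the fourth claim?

$22.50

Claim 1 ($10,400): $1,230 to deductible, leaving $9,170; owner's 30% is $2,751. Owner pays $3,981; OOP now $3,981.
Claim 2 ($294): 30% coinsurance on $294 = $88.20. Cost to owner: $88.20. OOP to date $4,069.20.
Claim 3 ($10,361): deductible already satisfied, so owner's share is 30% × $10,361 = $3,108.30. Cost to owner: $3,108.30. OOP to date $7,177.50.
Claim 4 ($366): 30% coinsurance on $366 = $109.80. That would push OOP to $7,287.30, over the $7,200 cap, so owner pays $7,200 − $7,177.50 = $22.50.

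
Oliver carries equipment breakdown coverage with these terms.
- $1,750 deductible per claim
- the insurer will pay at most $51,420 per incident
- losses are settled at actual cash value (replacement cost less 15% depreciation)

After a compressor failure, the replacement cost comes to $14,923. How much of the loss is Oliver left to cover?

$3,988.45

Actual cash value after 15% depreciation: $14,923 × 85% = $12,684.55.
After the deductible, $12,684.55 − $1,750 = $10,934.55 remains.
$10,934.55 ≤ $51,420, so the limit doesn't bind; insurer pays $10,934.55.
Out of pocket: $14,923 − $10,934.55 = $3,988.45.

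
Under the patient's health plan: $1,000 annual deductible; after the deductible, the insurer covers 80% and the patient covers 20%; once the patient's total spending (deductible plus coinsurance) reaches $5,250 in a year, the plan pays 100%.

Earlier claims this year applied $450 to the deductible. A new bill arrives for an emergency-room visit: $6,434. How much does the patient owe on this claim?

$1,726.80

Deductible still to meet: $1,000 − $450 = $550.
After the $550 deductible portion, $6,434 − $550 = $5,884 is subject to coinsurance.
Patient's 20% share of $5,884 is $1,176.80.
So the patient owes $550 + $1,176.80 = $1,726.80 before any cap.
Year-to-date out-of-pocket becomes $450 + $1,726.80 = $2,176.80, still under the $5,250 maximum, so no cap applies.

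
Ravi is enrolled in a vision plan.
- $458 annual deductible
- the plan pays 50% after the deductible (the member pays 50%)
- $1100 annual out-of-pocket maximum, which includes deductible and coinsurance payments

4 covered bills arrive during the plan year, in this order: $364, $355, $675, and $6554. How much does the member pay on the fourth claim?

Claim 1 — $364: all of it applies to the deductible. Member pays $364; OOP now $364.
Claim 2 — $355: $94 to deductible, leaving $261; coinsurance $261 × 50% = $130.50. Member owes $224.50 (running OOP $588.50).
Claim 3 — $675: deductible already satisfied, so member's share is 50% × $675 = $337.50. Member owes $337.50 (running OOP $926).
Claim 4 — $6554: 50% coinsurance on $6554 = $3277. That would push OOP to $4203, over the $1100 cap, so member pays $1100 − $926 = $174.

$174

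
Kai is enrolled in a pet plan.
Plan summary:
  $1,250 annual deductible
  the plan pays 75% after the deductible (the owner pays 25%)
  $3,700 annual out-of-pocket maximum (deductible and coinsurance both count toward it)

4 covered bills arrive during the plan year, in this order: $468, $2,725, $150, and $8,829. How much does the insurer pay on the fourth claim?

Claim 1 ($468): fully absorbed by the deductible. Owner pays $468; OOP now $468. Plan pays $468 − $468 = $0.
Claim 2 ($2,725): $782 to deductible, leaving $1,943; coinsurance $1,943 × 25% = $485.75. Owner owes $1,267.75 (running OOP $1,735.75). Plan pays $2,725 − $1,267.75 = $1,457.25.
Claim 3 ($150): deductible met; 25% of $150 = $37.50. Owner pays $37.50; OOP now $1,773.25. Insurer: $150 − $37.50 = $112.50.
Claim 4 ($8,829): deductible already satisfied, so owner's share is 25% × $8,829 = $2,207.25. Adding that to $1,773.25 gives $3,980.50, past the $3,700 cap; owner pays only $3,700 − $1,773.25 = $1,926.75. Insurer: $8,829 − $1,926.75 = $6,902.25.

$6,902.25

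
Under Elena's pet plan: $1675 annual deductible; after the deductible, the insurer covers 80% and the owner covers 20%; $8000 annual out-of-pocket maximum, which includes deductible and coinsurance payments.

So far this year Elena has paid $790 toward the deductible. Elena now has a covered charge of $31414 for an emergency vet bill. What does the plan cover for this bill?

Deductible still to meet: $1675 − $790 = $885.
After the $885 deductible portion, $31414 − $885 = $30529 is subject to coinsurance.
Coinsurance: $30529 × 20% = $6105.80.
Owner responsibility before any cap: $885 + $6105.80 = $6990.80.
Year-to-date out-of-pocket becomes $790 + $6990.80 = $7780.80, still under the $8000 maximum, so no cap applies.
Insurer pays the balance: $31414 − $6990.80 = $24423.20.

$24423.20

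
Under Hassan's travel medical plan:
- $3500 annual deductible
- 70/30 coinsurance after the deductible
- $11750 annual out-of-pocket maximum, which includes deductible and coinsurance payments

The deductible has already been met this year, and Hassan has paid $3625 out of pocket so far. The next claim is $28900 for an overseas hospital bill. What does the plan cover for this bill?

$20775

With the deductible met, the entire $28900 is subject to coinsurance.
Traveler's 30% share of $28900 is $8670.
That would bring total out-of-pocket to $12295, past the $11750 cap. The traveler is capped at $11750 − $3625 = $8125 on this claim.
Insurer pays the balance: $28900 − $8125 = $20775.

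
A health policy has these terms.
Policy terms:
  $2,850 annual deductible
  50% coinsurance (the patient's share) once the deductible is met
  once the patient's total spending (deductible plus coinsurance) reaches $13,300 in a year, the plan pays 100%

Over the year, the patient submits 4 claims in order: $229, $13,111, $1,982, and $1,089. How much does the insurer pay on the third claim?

$991

#1 ($229): fully absorbed by the deductible. Cost to patient: $229. OOP to date $229. Plan pays $229 − $229 = $0.
#2 ($13,111): $2,621 to deductible, leaving $10,490; 50% of $10,490 = $5,245. Patient pays $7,866; OOP now $8,095. Plan pays $13,111 − $7,866 = $5,245.
#3 ($1,982): deductible already satisfied, so patient's share is 50% × $1,982 = $991. Patient pays $991; OOP now $9,086. Plan pays $1,982 − $991 = $991.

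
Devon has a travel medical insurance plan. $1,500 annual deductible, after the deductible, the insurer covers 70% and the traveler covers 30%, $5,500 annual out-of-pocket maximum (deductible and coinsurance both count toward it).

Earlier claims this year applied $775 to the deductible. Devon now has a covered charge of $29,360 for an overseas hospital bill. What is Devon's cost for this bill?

$4,725

Remaining deductible: $1,500 − $775 = $725.
After the $725 deductible portion, $29,360 − $725 = $28,635 is subject to coinsurance.
Coinsurance: $28,635 × 30% = $8,590.50.
So the traveler owes $725 + $8,590.50 = $9,315.50 before any cap.
That would bring total out-of-pocket to $10,090.50, past the $5,500 cap. The traveler is capped at $5,500 − $775 = $4,725 on this claim.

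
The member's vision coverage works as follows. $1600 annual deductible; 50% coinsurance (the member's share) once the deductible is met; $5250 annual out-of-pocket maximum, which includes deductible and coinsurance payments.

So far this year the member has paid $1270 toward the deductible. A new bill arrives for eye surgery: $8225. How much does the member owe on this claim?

$3980

$1270 of the $1600 deductible is already met, leaving $330.
That leaves $8225 − $330 = $7895 for coinsurance.
Coinsurance: $7895 × 50% = $3947.50.
Member responsibility before any cap: $330 + $3947.50 = $4277.50.
That would bring total out-of-pocket to $5547.50, past the $5250 cap. The member is capped at $5250 − $1270 = $3980 on this claim.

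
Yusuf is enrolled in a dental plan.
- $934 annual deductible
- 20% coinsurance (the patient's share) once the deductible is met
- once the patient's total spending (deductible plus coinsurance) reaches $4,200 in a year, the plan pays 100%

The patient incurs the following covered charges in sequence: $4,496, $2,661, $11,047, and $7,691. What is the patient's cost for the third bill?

$2,021.40

Bill 1, $4,496: $934 to deductible, leaving $3,562; coinsurance $3,562 × 20% = $712.40. Patient pays $1,646.40; OOP now $1,646.40.
Bill 2, $2,661: deductible met; 20% of $2,661 = $532.20. Cost to patient: $532.20. OOP to date $2,178.60.
Bill 3, $11,047: deductible already satisfied, so patient's share is 20% × $11,047 = $2,209.40. That would push OOP to $4,388, over the $4,200 cap, so patient pays $4,200 − $2,178.60 = $2,021.40.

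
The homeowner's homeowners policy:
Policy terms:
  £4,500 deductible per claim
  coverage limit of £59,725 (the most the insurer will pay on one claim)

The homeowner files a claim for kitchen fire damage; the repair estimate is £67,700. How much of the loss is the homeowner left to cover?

Subtract the deductible: £67,700 − £4,500 = £63,200.
Since £63,200 > £59,725, the payout is capped at £59,725.
Homeowner's share is the uncovered remainder: £67,700 − £59,725 = £7,975.

£7,975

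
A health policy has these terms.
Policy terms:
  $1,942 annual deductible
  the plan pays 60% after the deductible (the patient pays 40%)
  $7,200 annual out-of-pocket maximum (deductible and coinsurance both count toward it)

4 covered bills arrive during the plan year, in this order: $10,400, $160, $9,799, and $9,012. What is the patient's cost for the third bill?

Claim 1 ($10,400): $1,942 to deductible, leaving $8,458; patient's 40% is $3,383.20. Patient owes $5,325.20 (running OOP $5,325.20).
Claim 2 ($160): deductible already satisfied, so patient's share is 40% × $160 = $64. Patient owes $64 (running OOP $5,389.20).
Claim 3 ($9,799): deductible met; 40% of $9,799 = $3,919.60. Adding that to $5,389.20 gives $9,308.80, past the $7,200 cap; patient pays only $7,200 − $5,389.20 = $1,810.80.

$1,810.80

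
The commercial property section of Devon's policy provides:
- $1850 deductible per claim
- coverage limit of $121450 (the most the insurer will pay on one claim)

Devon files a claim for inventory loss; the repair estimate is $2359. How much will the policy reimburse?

Less the $1850 deductible: $2359 − $1850 = $509.
$509 is within the $121450 limit, so the insurer pays $509.

$509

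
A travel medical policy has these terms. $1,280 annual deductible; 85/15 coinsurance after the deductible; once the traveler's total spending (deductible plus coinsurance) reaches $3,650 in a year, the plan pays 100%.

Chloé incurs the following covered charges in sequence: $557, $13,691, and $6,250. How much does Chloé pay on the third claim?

#1 ($557): all of it applies to the deductible. Traveler pays $557; OOP now $557.
#2 ($13,691): $723 to deductible, leaving $12,968; 15% of $12,968 = $1,945.20. Traveler pays $2,668.20; OOP now $3,225.20.
#3 ($6,250): 15% coinsurance on $6,250 = $937.50. That would push OOP to $4,162.70, over the $3,650 cap, so traveler pays $3,650 − $3,225.20 = $424.80.

$424.80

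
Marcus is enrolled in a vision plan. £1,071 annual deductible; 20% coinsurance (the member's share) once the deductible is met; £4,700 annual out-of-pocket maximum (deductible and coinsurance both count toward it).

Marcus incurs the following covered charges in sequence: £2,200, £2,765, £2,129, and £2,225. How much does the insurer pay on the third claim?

Claim 1 (£2,200): £1,071 finishes the deductible; £1,129 goes to coinsurance; member's 20% is £225.80. Member owes £1,296.80 (running OOP £1,296.80). Insurer: £2,200 − £1,296.80 = £903.20.
Claim 2 (£2,765): deductible met; 20% of £2,765 = £553. Member pays £553; OOP now £1,849.80. Insurer: £2,765 − £553 = £2,212.
Claim 3 (£2,129): deductible already satisfied, so member's share is 20% × £2,129 = £425.80. Member owes £425.80 (running OOP £2,275.60). Plan pays £2,129 − £425.80 = £1,703.20.

£1,703.20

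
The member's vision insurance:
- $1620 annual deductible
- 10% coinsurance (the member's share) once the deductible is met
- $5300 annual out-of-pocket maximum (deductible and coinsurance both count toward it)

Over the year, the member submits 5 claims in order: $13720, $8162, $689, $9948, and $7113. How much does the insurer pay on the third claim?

$620.10

Claim 1 ($13720): $1620 finishes the deductible; $12100 goes to coinsurance; 10% of $12100 = $1210. Cost to member: $2830. OOP to date $2830. Insurer: $13720 − $2830 = $10890.
Claim 2 ($8162): deductible met; 10% of $8162 = $816.20. Member pays $816.20; OOP now $3646.20. Plan pays $8162 − $816.20 = $7345.80.
Claim 3 ($689): deductible met; 10% of $689 = $68.90. Cost to member: $68.90. OOP to date $3715.10. Insurer: $689 − $68.90 = $620.10.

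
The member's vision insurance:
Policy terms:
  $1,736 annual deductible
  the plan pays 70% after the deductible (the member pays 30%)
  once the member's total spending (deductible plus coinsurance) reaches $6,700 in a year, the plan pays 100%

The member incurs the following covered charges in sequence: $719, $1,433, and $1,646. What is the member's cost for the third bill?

$493.80

Bill 1, $719: fully absorbed by the deductible. Member pays $719; OOP now $719.
Bill 2, $1,433: $1,017 to deductible, leaving $416; 30% of $416 = $124.80. Member pays $1,141.80; OOP now $1,860.80.
Bill 3, $1,646: deductible already satisfied, so member's share is 30% × $1,646 = $493.80. Member owes $493.80 (running OOP $2,354.60).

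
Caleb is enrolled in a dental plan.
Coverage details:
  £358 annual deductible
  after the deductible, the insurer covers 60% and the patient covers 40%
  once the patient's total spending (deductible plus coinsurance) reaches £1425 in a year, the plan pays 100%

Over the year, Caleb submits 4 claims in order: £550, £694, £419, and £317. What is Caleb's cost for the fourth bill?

#1 (£550): deductible takes £358, £192 remains; patient's 40% is £76.80. Patient pays £434.80; OOP now £434.80.
#2 (£694): deductible met; 40% of £694 = £277.60. Patient owes £277.60 (running OOP £712.40).
#3 (£419): deductible already satisfied, so patient's share is 40% × £419 = £167.60. Cost to patient: £167.60. OOP to date £880.
#4 (£317): deductible already satisfied, so patient's share is 40% × £317 = £126.80. Patient owes £126.80 (running OOP £1006.80).

£126.80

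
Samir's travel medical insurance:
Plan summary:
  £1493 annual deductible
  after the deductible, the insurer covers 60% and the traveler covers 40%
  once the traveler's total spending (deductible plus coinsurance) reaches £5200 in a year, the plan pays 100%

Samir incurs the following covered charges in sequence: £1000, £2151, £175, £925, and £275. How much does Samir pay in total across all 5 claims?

Claim 1 — £1000: entire amount goes to the deductible. Cost to traveler: £1000. OOP to date £1000.
Claim 2 — £2151: £493 to deductible, leaving £1658; coinsurance £1658 × 40% = £663.20. Traveler owes £1156.20 (running OOP £2156.20).
Claim 3 — £175: deductible met; 40% of £175 = £70. Traveler pays £70; OOP now £2226.20.
Claim 4 — £925: deductible already satisfied, so traveler's share is 40% × £925 = £370. Traveler owes £370 (running OOP £2596.20).
Claim 5 — £275: 40% coinsurance on £275 = £110. Cost to traveler: £110. OOP to date £2706.20.
Total paid by the traveler: £1000 + £1156.20 + £70 + £370 + £110 = £2706.20.

£2706.20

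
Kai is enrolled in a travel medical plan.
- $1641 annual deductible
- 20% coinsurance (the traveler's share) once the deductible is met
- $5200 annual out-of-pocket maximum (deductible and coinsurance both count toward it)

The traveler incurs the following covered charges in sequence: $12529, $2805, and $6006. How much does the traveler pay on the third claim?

#1 ($12529): $1641 finishes the deductible; $10888 goes to coinsurance; coinsurance $10888 × 20% = $2177.60. Cost to traveler: $3818.60. OOP to date $3818.60.
#2 ($2805): 20% coinsurance on $2805 = $561. Traveler pays $561; OOP now $4379.60.
#3 ($6006): 20% coinsurance on $6006 = $1201.20. That would push OOP to $5580.80, over the $5200 cap, so traveler pays $5200 − $4379.60 = $820.40.

$820.40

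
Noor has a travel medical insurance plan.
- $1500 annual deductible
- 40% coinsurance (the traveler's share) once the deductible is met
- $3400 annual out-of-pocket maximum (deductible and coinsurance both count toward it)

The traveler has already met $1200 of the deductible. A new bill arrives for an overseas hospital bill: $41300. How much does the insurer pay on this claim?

Deductible still to meet: $1500 − $1200 = $300.
That leaves $41300 − $300 = $41000 for coinsurance.
Traveler's 40% share of $41000 is $16400.
Traveler responsibility before any cap: $300 + $16400 = $16700.
That would bring total out-of-pocket to $17900, past the $3400 cap. The traveler is capped at $3400 − $1200 = $2200 on this claim.
Insurer pays the balance: $41300 − $2200 = $39100.

$39100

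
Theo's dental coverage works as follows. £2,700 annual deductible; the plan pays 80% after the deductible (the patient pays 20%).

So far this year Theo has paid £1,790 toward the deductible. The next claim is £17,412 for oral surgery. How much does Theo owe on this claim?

Deductible still to meet: £2,700 − £1,790 = £910.
The remaining £16,502 (= £17,412 − £910) moves to coinsurance.
Patient's 20% share of £16,502 is £3,300.40.
That puts the patient's cost at £910 + £3,300.40 = £4,210.40.

£4,210.40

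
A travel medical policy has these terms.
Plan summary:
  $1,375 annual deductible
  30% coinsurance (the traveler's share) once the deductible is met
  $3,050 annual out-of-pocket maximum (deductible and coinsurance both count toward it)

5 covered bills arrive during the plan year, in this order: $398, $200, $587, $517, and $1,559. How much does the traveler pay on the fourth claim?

$288.10

Bill 1, $398: all of it applies to the deductible. Cost to traveler: $398. OOP to date $398.
Bill 2, $200: fully absorbed by the deductible. Traveler owes $200 (running OOP $598).
Bill 3, $587: all of it applies to the deductible. Cost to traveler: $587. OOP to date $1,185.
Bill 4, $517: $190 finishes the deductible; $327 goes to coinsurance; coinsurance $327 × 30% = $98.10. Traveler owes $288.10 (running OOP $1,473.10).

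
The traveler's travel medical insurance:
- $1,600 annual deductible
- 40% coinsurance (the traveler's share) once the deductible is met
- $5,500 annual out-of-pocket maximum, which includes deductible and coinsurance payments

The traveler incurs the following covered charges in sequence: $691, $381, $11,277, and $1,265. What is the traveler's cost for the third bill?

Claim 1 — $691: all of it applies to the deductible. Traveler pays $691; OOP now $691.
Claim 2 — $381: entire amount goes to the deductible. Traveler pays $381; OOP now $1,072.
Claim 3 — $11,277: deductible takes $528, $10,749 remains; coinsurance $10,749 × 40% = $4,299.60. Deductible plus coinsurance: $528 + $4,299.60 = $4,827.60. Adding that to $1,072 gives $5,899.60, past the $5,500 cap; traveler pays only $5,500 − $1,072 = $4,428.

$4,428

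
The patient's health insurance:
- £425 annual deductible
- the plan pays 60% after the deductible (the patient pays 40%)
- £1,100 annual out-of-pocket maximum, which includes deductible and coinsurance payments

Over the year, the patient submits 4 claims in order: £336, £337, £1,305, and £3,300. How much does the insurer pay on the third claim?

£783

Claim 1 (£336): entire amount goes to the deductible. Cost to patient: £336. OOP to date £336. Insurer: £336 − £336 = £0.
Claim 2 (£337): deductible takes £89, £248 remains; coinsurance £248 × 40% = £99.20. Cost to patient: £188.20. OOP to date £524.20. Insurer: £337 − £188.20 = £148.80.
Claim 3 (£1,305): 40% coinsurance on £1,305 = £522. Patient owes £522 (running OOP £1,046.20). Insurer: £1,305 − £522 = £783.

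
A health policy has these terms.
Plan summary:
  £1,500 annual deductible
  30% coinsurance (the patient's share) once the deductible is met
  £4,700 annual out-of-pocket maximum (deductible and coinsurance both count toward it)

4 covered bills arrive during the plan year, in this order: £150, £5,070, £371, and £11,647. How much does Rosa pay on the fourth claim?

£1,972.70

Bill 1, £150: fully absorbed by the deductible. Patient owes £150 (running OOP £150).
Bill 2, £5,070: £1,350 to deductible, leaving £3,720; patient's 30% is £1,116. Patient owes £2,466 (running OOP £2,616).
Bill 3, £371: deductible met; 30% of £371 = £111.30. Patient owes £111.30 (running OOP £2,727.30).
Bill 4, £11,647: deductible met; 30% of £11,647 = £3,494.10. That would push OOP to £6,221.40, over the £4,700 cap, so patient pays £4,700 − £2,727.30 = £1,972.70.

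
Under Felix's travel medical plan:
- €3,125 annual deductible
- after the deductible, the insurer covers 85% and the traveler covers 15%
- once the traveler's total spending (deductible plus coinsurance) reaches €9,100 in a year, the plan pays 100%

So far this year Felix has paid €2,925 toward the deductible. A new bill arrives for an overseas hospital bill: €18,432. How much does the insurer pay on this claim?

€2,925 of the €3,125 deductible is already met, leaving €200.
After the €200 deductible portion, €18,432 − €200 = €18,232 is subject to coinsurance.
Traveler's 15% share of €18,232 is €2,734.80.
That puts the traveler's cost at €200 + €2,734.80 = €2,934.80 before any cap.
Total out-of-pocket so far would be €2,925 + €2,934.80 = €5,859.80, below the €9,100 cap — no reduction.
The plan picks up €18,432 − €2,934.80 = €15,497.20.

€15,497.20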